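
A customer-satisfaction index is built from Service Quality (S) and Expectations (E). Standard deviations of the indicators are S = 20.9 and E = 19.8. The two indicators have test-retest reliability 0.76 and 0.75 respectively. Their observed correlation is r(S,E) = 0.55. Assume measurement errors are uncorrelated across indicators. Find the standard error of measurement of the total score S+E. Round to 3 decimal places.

14.242

Var(total) = 828.85 + 455.202 = 1284.05.
True-score variance = 626.006 + 455.202 = 1081.21, so reliability = 0.8420.
Error variance = 1284.05 − 1081.21 = 202.844; SEM = √202.844 = 14.242.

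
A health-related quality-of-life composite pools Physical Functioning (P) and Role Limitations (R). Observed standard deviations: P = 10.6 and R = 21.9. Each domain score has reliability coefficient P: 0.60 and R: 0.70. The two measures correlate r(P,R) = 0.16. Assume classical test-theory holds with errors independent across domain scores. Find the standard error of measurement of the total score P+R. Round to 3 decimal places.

Var(total) = 591.97 + 74.2848 = 666.255.
True-score variance = 403.143 + 74.2848 = 477.428, so reliability = 0.7166.
Error variance = 666.255 − 477.428 = 188.827; SEM = √188.827 = 13.741.

13.741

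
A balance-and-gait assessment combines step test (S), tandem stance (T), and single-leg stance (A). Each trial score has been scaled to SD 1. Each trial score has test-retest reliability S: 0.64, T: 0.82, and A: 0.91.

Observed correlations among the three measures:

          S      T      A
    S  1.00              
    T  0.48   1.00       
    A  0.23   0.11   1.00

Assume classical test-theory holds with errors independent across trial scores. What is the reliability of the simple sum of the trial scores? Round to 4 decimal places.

0.8642

Var(S+T+A) = 3 + 2·[0.48 + 0.23 + 0.11] = 3 + 1.64 = 4.64.
Because errors are independent across components, Cov(Tᵢ,Tⱼ) = Cov(Xᵢ,Xⱼ); the off-diagonal part of the true-score variance is the same as above.
True-score variance = [0.64 + 0.82 + 0.91] + 1.64 = 2.37 + 1.64 = 4.01.
Reliability = 4.01 / 4.64 = 0.8642.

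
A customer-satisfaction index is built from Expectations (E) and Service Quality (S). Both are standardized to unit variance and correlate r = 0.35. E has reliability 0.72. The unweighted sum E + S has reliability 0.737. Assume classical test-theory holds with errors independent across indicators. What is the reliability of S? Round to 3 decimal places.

Var(E+S) = 2 + 2·0.35 = 2.700.
True-score variance = ρ_E + ρ_S + 2·0.35, so 0.737 = (0.72 + ρ_S + 0.70) / 2.700.
ρ_S = 0.737·2.700 − 0.72 − 0.70 = 0.570.

0.570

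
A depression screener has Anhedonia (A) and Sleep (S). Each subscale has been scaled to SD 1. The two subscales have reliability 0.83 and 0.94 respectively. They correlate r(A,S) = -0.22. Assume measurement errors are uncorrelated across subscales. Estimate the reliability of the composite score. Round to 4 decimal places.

Var(A+S) = 2 + 2·[(-0.22)] = 2 − 0.44 = 1.56.
With uncorrelated errors the cross-covariances are all true-score covariance, so they carry over unchanged; only the diagonal terms shrink to ρᵢσᵢ².
True-score variance = [0.83 + 0.94] − 0.44 = 1.77 − 0.44 = 1.33.
Reliability = 1.33 / 1.56 = 0.8526.

0.8526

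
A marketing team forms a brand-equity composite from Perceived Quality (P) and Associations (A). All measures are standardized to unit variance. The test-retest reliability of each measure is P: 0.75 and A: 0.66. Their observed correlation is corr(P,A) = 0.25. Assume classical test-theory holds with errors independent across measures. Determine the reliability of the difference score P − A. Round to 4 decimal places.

0.6067

Var(P−A) = 1 + 1 − 2·0.25 = 2 − 0.5 = 1.5.
Because errors are independent across components, Cov(Tᵢ,Tⱼ) = Cov(Xᵢ,Xⱼ); the off-diagonal part of the true-score variance is the same as above.
True-score variance = [0.75 + 0.66] − 0.5 = 1.41 − 0.5 = 0.91.
Reliability = 0.91 / 1.5 = 0.6067.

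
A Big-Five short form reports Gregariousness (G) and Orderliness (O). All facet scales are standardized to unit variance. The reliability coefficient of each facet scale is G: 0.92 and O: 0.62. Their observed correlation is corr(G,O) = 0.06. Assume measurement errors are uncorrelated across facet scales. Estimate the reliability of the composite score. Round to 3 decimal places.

0.783

Var(G+O) = 2 + 2·[0.06] = 2 + 0.12 = 2.12.
Under uncorrelated errors the observed covariances equal the true-score covariances, so only the own-variance terms attenuate.
True-score variance = [0.92 + 0.62] + 0.12 = 1.54 + 0.12 = 1.66.
Reliability = 1.66 / 2.12 = 0.783.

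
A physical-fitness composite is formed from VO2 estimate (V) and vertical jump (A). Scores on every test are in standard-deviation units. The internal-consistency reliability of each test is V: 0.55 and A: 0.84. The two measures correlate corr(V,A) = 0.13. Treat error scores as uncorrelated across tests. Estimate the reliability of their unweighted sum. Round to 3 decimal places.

0.730

Var(V+A) = 2 + 2·[0.13] = 2 + 0.26 = 2.26.
Under uncorrelated errors the observed covariances equal the true-score covariances, so only the own-variance terms attenuate.
True-score variance = [0.55 + 0.84] + 0.26 = 1.39 + 0.26 = 1.65.
Reliability = 1.65 / 2.26 = 0.730.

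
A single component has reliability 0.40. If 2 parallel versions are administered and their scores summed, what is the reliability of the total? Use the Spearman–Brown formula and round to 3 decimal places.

0.571

ρ_k = kρ / (1 + (k−1)ρ) = 2·0.40 / (1 + 1·0.40) = 0.800 / 1.400 = 0.571.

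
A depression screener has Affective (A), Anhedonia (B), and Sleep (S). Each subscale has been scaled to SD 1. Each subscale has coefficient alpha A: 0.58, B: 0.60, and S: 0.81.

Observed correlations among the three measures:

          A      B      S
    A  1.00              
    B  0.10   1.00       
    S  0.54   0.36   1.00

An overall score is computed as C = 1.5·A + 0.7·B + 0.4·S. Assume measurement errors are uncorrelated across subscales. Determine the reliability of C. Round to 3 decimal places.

0.704

Var(C) = 1.5² + 0.7² + 0.4² + 2·[1.05·0.10 + 0.6·0.54 + 0.28·0.36] = 2.9 + 1.0596 = 3.9596.
With uncorrelated errors the cross-covariances are all true-score covariance, so they carry over unchanged; only the diagonal terms shrink to ρᵢσᵢ².
True-score variance = [1.5²·0.58 + 0.7²·0.60 + 0.4²·0.81] + 1.0596 = 1.7286 + 1.0596 = 2.7882.
Reliability = 2.7882 / 3.9596 = 0.704.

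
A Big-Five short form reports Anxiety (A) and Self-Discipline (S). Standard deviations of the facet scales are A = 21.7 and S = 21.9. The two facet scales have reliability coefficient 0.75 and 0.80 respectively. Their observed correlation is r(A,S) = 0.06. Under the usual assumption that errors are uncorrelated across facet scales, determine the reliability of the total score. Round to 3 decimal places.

0.788

Var(A+S) = 21.7² + 21.9² + 2·[21.7·21.9·0.06] = 950.5 + 57.0276 = 1007.53.
With uncorrelated errors the cross-covariances are all true-score covariance, so they carry over unchanged; only the diagonal terms shrink to ρᵢσᵢ².
True-score variance = [21.7²·0.75 + 21.9²·0.80] + 57.0276 = 736.856 + 57.0276 = 793.883.
Reliability = 793.883 / 1007.53 = 0.788.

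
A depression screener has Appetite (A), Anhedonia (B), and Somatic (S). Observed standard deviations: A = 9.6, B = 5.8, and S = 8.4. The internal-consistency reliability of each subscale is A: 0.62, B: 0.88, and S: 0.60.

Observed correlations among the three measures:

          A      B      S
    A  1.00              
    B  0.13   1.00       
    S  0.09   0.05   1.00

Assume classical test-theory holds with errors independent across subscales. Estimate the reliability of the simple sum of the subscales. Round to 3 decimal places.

0.708

Var(A+B+S) = 9.6² + 5.8² + 8.4² + 2·[9.6·5.8·0.13 + 9.6·8.4·0.09 + 5.8·8.4·0.05] = 196.36 + 33.864 = 230.224.
Because errors are independent across components, Cov(Tᵢ,Tⱼ) = Cov(Xᵢ,Xⱼ); the off-diagonal part of the true-score variance is the same as above.
True-score variance = [9.6²·0.62 + 5.8²·0.88 + 8.4²·0.60] + 33.864 = 129.078 + 33.864 = 162.942.
Reliability = 162.942 / 230.224 = 0.708.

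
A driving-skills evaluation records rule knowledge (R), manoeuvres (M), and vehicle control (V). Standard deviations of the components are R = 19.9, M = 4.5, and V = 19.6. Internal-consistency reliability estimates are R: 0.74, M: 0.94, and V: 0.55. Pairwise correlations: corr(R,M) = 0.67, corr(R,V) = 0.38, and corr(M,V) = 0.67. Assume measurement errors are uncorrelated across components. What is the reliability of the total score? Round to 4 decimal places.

Var(R+M+V) = 19.9² + 4.5² + 19.6² + 2·[19.9·4.5·0.67 + 19.9·19.6·0.38 + 4.5·19.6·0.67] = 800.42 + 534.615 = 1335.04.
Under uncorrelated errors the observed covariances equal the true-score covariances, so only the own-variance terms attenuate.
True-score variance = [19.9²·0.74 + 4.5²·0.94 + 19.6²·0.55] + 534.615 = 523.37 + 534.615 = 1057.99.
Reliability = 1057.99 / 1335.04 = 0.7925.

0.7925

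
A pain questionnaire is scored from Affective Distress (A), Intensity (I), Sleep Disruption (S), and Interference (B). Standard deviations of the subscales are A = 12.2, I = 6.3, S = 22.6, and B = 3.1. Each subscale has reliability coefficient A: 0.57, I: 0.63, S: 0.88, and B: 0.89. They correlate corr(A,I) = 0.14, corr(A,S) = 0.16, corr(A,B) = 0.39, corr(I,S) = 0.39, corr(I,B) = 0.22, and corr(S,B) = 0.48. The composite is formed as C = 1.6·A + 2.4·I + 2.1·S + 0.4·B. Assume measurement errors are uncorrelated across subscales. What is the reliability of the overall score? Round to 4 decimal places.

0.8665

Var(C) = 1.6²·12.2² + 2.4²·6.3² + 2.1²·22.6² + 0.4²·3.1² + 2·[3.84·12.2·6.3·0.14 + 3.36·12.2·22.6·0.16 + 0.64·12.2·3.1·0.39 + 5.04·6.3·22.6·0.39 + 0.96·6.3·3.1·0.22 + 0.84·22.6·3.1·0.48] = 2863.63 + 1022.44 = 3886.08.
With uncorrelated errors the cross-covariances are all true-score covariance, so they carry over unchanged; only the diagonal terms shrink to ρᵢσᵢ².
True-score variance = [1.6²·12.2²·0.57 + 2.4²·6.3²·0.63 + 2.1²·22.6²·0.88 + 0.4²·3.1²·0.89] + 1022.44 = 2344.74 + 1022.44 = 3367.18.
Reliability = 3367.18 / 3886.08 = 0.8665.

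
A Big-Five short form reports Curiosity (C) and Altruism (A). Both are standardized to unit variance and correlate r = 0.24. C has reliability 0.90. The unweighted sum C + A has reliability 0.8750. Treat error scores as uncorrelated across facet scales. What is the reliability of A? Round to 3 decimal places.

0.790

Var(C+A) = 2 + 2·0.24 = 2.480.
True-score variance = ρ_C + ρ_A + 2·0.24, so 0.8750 = (0.90 + ρ_A + 0.48) / 2.480.
ρ_A = 0.8750·2.480 − 0.90 − 0.48 = 0.790.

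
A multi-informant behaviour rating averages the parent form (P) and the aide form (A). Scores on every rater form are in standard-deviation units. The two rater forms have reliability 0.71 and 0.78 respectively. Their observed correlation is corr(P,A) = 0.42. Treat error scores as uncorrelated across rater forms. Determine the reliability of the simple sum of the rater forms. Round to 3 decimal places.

0.820

Var(P+A) = 2 + 2·[0.42] = 2 + 0.84 = 2.84.
Because errors are independent across components, Cov(Tᵢ,Tⱼ) = Cov(Xᵢ,Xⱼ); the off-diagonal part of the true-score variance is the same as above.
True-score variance = [0.71 + 0.78] + 0.84 = 1.49 + 0.84 = 2.33.
Reliability = 2.33 / 2.84 = 0.820.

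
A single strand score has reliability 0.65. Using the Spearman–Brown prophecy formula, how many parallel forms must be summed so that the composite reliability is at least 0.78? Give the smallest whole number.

k ≥ ρ*(1−ρ₁)/(ρ₁(1−ρ*)) = 0.78·0.35 / (0.65·0.22) = 1.909.
Smallest integer k = 2.

2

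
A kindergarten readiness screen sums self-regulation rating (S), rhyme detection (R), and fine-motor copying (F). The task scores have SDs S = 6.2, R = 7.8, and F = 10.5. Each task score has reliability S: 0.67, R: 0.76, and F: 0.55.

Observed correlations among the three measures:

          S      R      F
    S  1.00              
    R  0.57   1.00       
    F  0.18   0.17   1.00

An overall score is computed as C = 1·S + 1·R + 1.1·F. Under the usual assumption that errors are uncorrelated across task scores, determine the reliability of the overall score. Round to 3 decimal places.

Var(C) = 6.2² + 7.8² + 1.1²·10.5² + 2·[6.2·7.8·0.57 + 1.1·6.2·10.5·0.18 + 1.1·7.8·10.5·0.17] = 232.683 + 111.541 = 344.223.
Because errors are independent across components, Cov(Tᵢ,Tⱼ) = Cov(Xᵢ,Xⱼ); the off-diagonal part of the true-score variance is the same as above.
True-score variance = [6.2²·0.67 + 7.8²·0.76 + 1.1²·10.5²·0.55] + 111.541 = 145.365 + 111.541 = 256.905.
Reliability = 256.905 / 344.223 = 0.746.

0.746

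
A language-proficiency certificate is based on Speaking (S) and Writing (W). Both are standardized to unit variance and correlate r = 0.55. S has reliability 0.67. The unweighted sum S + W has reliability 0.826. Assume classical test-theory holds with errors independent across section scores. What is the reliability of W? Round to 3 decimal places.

Var(S+W) = 2 + 2·0.55 = 3.100.
True-score variance = ρ_S + ρ_W + 2·0.55, so 0.826 = (0.67 + ρ_W + 1.10) / 3.100.
ρ_W = 0.826·3.100 − 0.67 − 1.10 = 0.791.

0.791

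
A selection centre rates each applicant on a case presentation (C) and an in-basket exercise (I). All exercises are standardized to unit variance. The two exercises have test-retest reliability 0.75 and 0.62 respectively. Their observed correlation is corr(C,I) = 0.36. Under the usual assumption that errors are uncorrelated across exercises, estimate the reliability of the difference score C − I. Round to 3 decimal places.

Var(C−I) = 1 + 1 − 2·0.36 = 2 − 0.72 = 1.28.
Because errors are independent across components, Cov(Tᵢ,Tⱼ) = Cov(Xᵢ,Xⱼ); the off-diagonal part of the true-score variance is the same as above.
True-score variance = [0.75 + 0.62] − 0.72 = 1.37 − 0.72 = 0.65.
Reliability = 0.65 / 1.28 = 0.508.

0.508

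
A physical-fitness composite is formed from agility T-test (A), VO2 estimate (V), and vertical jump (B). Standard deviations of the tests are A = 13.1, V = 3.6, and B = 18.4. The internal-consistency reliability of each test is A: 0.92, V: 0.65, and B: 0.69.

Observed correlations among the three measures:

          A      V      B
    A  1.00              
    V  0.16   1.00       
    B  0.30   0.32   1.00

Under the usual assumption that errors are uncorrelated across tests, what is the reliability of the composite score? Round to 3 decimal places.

0.830

Var(A+V+B) = 13.1² + 3.6² + 18.4² + 2·[13.1·3.6·0.16 + 13.1·18.4·0.30 + 3.6·18.4·0.32] = 523.13 + 202.109 = 725.239.
Under uncorrelated errors the observed covariances equal the true-score covariances, so only the own-variance terms attenuate.
True-score variance = [13.1²·0.92 + 3.6²·0.65 + 18.4²·0.69] + 202.109 = 399.912 + 202.109 = 602.02.
Reliability = 602.02 / 725.239 = 0.830.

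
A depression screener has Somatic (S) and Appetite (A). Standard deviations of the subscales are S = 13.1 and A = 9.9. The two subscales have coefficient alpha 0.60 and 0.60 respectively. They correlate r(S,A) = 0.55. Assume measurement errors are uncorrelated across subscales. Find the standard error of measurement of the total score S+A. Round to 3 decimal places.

Var(total) = 269.62 + 142.659 = 412.279.
True-score variance = 161.772 + 142.659 = 304.431, so reliability = 0.7384.
Error variance = 412.279 − 304.431 = 107.848; SEM = √107.848 = 10.385.

10.385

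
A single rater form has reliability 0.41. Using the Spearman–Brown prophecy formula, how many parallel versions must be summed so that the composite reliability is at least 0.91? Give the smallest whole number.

k ≥ ρ*(1−ρ₁)/(ρ₁(1−ρ*)) = 0.91·0.59 / (0.41·0.09) = 14.550.
Smallest integer k = 15.

15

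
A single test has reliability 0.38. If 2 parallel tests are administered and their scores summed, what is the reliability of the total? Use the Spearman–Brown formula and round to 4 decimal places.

ρ_k = kρ / (1 + (k−1)ρ) = 2·0.38 / (1 + 1·0.38) = 0.760 / 1.380 = 0.5507.

0.5507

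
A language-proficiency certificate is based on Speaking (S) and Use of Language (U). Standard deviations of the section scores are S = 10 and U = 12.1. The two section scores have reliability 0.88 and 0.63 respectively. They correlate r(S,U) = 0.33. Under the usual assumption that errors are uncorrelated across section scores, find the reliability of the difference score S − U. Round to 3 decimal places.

Var(S−U) = 10² + 12.1² − 2·10·12.1·0.33 = 246.41 − 79.86 = 166.55.
Because errors are independent across components, Cov(Tᵢ,Tⱼ) = Cov(Xᵢ,Xⱼ); the off-diagonal part of the true-score variance is the same as above.
True-score variance = [10²·0.88 + 12.1²·0.63] − 79.86 = 180.238 − 79.86 = 100.378.
Reliability = 100.378 / 166.55 = 0.603.

0.603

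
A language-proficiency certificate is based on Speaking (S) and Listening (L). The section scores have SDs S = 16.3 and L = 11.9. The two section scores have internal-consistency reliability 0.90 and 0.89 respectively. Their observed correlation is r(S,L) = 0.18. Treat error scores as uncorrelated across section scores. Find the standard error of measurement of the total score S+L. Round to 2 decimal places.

Var(total) = 407.3 + 69.8292 = 477.129.
True-score variance = 365.154 + 69.8292 = 434.983, so reliability = 0.9117.
Error variance = 477.129 − 434.983 = 42.1461; SEM = √42.1461 = 6.49.

6.49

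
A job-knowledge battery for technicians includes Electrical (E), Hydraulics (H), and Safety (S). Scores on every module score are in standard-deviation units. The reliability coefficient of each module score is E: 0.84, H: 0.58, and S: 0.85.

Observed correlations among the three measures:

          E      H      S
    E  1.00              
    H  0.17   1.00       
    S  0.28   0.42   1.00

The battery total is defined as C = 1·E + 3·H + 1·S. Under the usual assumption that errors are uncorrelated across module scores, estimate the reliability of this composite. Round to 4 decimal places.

Var(C) = 1 + 3² + 1 + 2·[3·0.17 + 0.28 + 3·0.42] = 11 + 4.1 = 15.1.
Because errors are independent across components, Cov(Tᵢ,Tⱼ) = Cov(Xᵢ,Xⱼ); the off-diagonal part of the true-score variance is the same as above.
True-score variance = [0.84 + 3²·0.58 + 0.85] + 4.1 = 6.91 + 4.1 = 11.01.
Reliability = 11.01 / 15.1 = 0.7291.

0.7291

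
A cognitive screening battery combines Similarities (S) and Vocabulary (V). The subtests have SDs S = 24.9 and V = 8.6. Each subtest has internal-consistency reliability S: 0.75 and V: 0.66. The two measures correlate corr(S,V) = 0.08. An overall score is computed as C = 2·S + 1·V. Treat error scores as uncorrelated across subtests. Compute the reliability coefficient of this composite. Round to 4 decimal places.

Var(C) = 2²·24.9² + 8.6² + 2·[2·24.9·8.6·0.08] = 2554 + 68.5248 = 2622.52.
Because errors are independent across components, Cov(Tᵢ,Tⱼ) = Cov(Xᵢ,Xⱼ); the off-diagonal part of the true-score variance is the same as above.
True-score variance = [2²·24.9²·0.75 + 8.6²·0.66] + 68.5248 = 1908.84 + 68.5248 = 1977.37.
Reliability = 1977.37 / 2622.52 = 0.7540.

0.7540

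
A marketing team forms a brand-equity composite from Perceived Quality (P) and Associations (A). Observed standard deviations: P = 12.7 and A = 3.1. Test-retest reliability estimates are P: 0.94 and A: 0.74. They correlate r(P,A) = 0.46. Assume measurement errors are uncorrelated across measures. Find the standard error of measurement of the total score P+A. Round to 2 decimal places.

Var(total) = 170.9 + 36.2204 = 207.12.
True-score variance = 158.724 + 36.2204 = 194.944, so reliability = 0.9412.
Error variance = 207.12 − 194.944 = 12.176; SEM = √12.176 = 3.49.

3.49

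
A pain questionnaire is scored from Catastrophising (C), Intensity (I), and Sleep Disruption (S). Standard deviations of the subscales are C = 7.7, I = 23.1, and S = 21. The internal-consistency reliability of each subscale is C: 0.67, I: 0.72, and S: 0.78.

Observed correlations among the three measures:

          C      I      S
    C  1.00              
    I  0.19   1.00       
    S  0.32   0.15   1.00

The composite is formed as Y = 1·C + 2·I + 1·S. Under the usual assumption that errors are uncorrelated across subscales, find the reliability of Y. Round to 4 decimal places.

Var(Y) = 7.7² + 2²·23.1² + 21² + 2·[2·7.7·23.1·0.19 + 7.7·21·0.32 + 2·23.1·21·0.15] = 2634.73 + 529.729 = 3164.46.
With uncorrelated errors the cross-covariances are all true-score covariance, so they carry over unchanged; only the diagonal terms shrink to ρᵢσᵢ².
True-score variance = [7.7²·0.67 + 2²·23.1²·0.72 + 21²·0.78] + 529.729 = 1920.5 + 529.729 = 2450.23.
Reliability = 2450.23 / 3164.46 = 0.7743.

0.7743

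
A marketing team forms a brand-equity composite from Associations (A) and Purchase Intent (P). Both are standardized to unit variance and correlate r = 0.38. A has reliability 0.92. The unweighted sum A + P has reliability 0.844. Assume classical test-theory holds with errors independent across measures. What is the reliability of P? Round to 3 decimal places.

Var(A+P) = 2 + 2·0.38 = 2.760.
True-score variance = ρ_A + ρ_P + 2·0.38, so 0.844 = (0.92 + ρ_P + 0.76) / 2.760.
ρ_P = 0.844·2.760 − 0.92 − 0.76 = 0.649.

0.649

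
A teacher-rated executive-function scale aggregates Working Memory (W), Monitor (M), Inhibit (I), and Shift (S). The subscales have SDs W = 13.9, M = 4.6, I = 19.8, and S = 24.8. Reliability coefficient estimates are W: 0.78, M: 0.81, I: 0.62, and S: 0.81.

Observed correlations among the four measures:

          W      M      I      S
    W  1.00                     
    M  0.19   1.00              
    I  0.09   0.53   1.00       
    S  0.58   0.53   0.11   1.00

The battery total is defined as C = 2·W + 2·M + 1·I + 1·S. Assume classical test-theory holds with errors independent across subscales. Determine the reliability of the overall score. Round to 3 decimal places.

Var(C) = 2²·13.9² + 2²·4.6² + 19.8² + 24.8² + 2·[4·13.9·4.6·0.19 + 2·13.9·19.8·0.09 + 2·13.9·24.8·0.58 + 2·4.6·19.8·0.53 + 2·4.6·24.8·0.53 + 19.8·24.8·0.11] = 1864.56 + 1538.99 = 3403.55.
Because errors are independent across components, Cov(Tᵢ,Tⱼ) = Cov(Xᵢ,Xⱼ); the off-diagonal part of the true-score variance is the same as above.
True-score variance = [2²·13.9²·0.78 + 2²·4.6²·0.81 + 19.8²·0.62 + 24.8²·0.81] + 1538.99 = 1412.62 + 1538.99 = 2951.61.
Reliability = 2951.61 / 3403.55 = 0.867.

0.867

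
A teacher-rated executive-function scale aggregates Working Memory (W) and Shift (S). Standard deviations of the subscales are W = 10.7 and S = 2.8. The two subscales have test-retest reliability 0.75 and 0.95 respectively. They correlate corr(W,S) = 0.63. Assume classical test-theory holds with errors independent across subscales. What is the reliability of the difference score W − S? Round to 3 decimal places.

0.657

Var(W−S) = 10.7² + 2.8² − 2·10.7·2.8·0.63 = 122.33 − 37.7496 = 84.5804.
Because errors are independent across components, Cov(Tᵢ,Tⱼ) = Cov(Xᵢ,Xⱼ); the off-diagonal part of the true-score variance is the same as above.
True-score variance = [10.7²·0.75 + 2.8²·0.95] − 37.7496 = 93.3155 − 37.7496 = 55.5659.
Reliability = 55.5659 / 84.5804 = 0.657.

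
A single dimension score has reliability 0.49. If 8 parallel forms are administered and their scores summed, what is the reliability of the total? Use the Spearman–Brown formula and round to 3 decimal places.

0.885

ρ_k = kρ / (1 + (k−1)ρ) = 8·0.49 / (1 + 7·0.49) = 3.920 / 4.430 = 0.885.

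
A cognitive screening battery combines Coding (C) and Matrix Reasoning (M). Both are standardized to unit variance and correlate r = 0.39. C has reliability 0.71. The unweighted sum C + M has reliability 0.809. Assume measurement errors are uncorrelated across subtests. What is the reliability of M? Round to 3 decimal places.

Var(C+M) = 2 + 2·0.39 = 2.780.
True-score variance = ρ_C + ρ_M + 2·0.39, so 0.809 = (0.71 + ρ_M + 0.78) / 2.780.
ρ_M = 0.809·2.780 − 0.71 − 0.78 = 0.759.

0.759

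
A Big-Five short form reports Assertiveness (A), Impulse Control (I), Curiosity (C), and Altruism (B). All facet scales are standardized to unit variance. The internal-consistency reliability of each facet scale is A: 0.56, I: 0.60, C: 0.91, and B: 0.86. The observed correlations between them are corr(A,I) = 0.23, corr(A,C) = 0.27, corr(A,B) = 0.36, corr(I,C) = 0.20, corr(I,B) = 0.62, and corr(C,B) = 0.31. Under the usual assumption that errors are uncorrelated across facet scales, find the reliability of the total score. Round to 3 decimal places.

Var(A+I+C+B) = 4 + 2·[0.23 + 0.27 + 0.36 + 0.20 + 0.62 + 0.31] = 4 + 3.98 = 7.98.
With uncorrelated errors the cross-covariances are all true-score covariance, so they carry over unchanged; only the diagonal terms shrink to ρᵢσᵢ².
True-score variance = [0.56 + 0.60 + 0.91 + 0.86] + 3.98 = 2.93 + 3.98 = 6.91.
Reliability = 6.91 / 7.98 = 0.866.

0.866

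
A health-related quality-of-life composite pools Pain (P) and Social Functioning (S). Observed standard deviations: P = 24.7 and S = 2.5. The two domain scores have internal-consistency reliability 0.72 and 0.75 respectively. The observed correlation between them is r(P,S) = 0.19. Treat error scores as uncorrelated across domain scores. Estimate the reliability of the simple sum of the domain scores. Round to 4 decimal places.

Var(P+S) = 24.7² + 2.5² + 2·[24.7·2.5·0.19] = 616.34 + 23.465 = 639.805.
With uncorrelated errors the cross-covariances are all true-score covariance, so they carry over unchanged; only the diagonal terms shrink to ρᵢσᵢ².
True-score variance = [24.7²·0.72 + 2.5²·0.75] + 23.465 = 443.952 + 23.465 = 467.417.
Reliability = 467.417 / 639.805 = 0.7306.

0.7306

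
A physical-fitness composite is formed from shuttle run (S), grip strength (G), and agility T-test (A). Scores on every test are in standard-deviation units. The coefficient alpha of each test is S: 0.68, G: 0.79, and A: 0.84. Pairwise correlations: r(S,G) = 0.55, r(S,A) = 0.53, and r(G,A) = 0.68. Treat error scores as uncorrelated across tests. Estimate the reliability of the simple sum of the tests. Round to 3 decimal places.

0.894

Var(S+G+A) = 3 + 2·[0.55 + 0.53 + 0.68] = 3 + 3.52 = 6.52.
Under uncorrelated errors the observed covariances equal the true-score covariances, so only the own-variance terms attenuate.
True-score variance = [0.68 + 0.79 + 0.84] + 3.52 = 2.31 + 3.52 = 5.83.
Reliability = 5.83 / 6.52 = 0.894.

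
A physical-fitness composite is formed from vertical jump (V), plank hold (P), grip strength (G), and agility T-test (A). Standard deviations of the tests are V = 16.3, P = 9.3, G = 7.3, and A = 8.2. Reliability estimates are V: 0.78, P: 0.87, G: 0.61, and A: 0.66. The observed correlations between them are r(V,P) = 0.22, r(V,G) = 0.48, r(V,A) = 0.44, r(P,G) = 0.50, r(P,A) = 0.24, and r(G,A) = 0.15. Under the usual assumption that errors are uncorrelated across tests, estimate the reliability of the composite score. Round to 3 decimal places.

0.873

Var(V+P+G+A) = 16.3² + 9.3² + 7.3² + 8.2² + 2·[16.3·9.3·0.22 + 16.3·7.3·0.48 + 16.3·8.2·0.44 + 9.3·7.3·0.50 + 9.3·8.2·0.24 + 7.3·8.2·0.15] = 472.71 + 421.004 = 893.714.
With uncorrelated errors the cross-covariances are all true-score covariance, so they carry over unchanged; only the diagonal terms shrink to ρᵢσᵢ².
True-score variance = [16.3²·0.78 + 9.3²·0.87 + 7.3²·0.61 + 8.2²·0.66] + 421.004 = 359.37 + 421.004 = 780.373.
Reliability = 780.373 / 893.714 = 0.873.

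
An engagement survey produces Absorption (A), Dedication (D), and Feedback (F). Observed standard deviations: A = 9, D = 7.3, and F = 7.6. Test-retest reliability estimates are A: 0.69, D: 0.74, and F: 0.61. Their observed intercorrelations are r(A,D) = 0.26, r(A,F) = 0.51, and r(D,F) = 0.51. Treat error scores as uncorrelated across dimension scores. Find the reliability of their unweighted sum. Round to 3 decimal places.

Var(A+D+F) = 9² + 7.3² + 7.6² + 2·[9·7.3·0.26 + 9·7.6·0.51 + 7.3·7.6·0.51] = 192.05 + 160.522 = 352.572.
Under uncorrelated errors the observed covariances equal the true-score covariances, so only the own-variance terms attenuate.
True-score variance = [9²·0.69 + 7.3²·0.74 + 7.6²·0.61] + 160.522 = 130.558 + 160.522 = 291.08.
Reliability = 291.08 / 352.572 = 0.826.

0.826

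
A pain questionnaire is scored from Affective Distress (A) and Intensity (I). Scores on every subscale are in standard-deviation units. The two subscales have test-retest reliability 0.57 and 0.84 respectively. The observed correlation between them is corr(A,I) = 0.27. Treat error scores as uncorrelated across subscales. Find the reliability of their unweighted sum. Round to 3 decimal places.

Var(A+I) = 2 + 2·[0.27] = 2 + 0.54 = 2.54.
Under uncorrelated errors the observed covariances equal the true-score covariances, so only the own-variance terms attenuate.
True-score variance = [0.57 + 0.84] + 0.54 = 1.41 + 0.54 = 1.95.
Reliability = 1.95 / 2.54 = 0.768.

0.768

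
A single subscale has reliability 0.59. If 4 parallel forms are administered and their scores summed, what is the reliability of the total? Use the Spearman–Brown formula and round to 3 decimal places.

ρ_k = kρ / (1 + (k−1)ρ) = 4·0.59 / (1 + 3·0.59) = 2.360 / 2.770 = 0.852.

0.852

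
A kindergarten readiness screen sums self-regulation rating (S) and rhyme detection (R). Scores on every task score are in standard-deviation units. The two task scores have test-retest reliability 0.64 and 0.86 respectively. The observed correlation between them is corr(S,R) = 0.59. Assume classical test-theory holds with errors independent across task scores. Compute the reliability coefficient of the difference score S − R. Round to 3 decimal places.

0.390

Var(S−R) = 1 + 1 − 2·0.59 = 2 − 1.18 = 0.82.
Under uncorrelated errors the observed covariances equal the true-score covariances, so only the own-variance terms attenuate.
True-score variance = [0.64 + 0.86] − 1.18 = 1.5 − 1.18 = 0.32.
Reliability = 0.32 / 0.82 = 0.390.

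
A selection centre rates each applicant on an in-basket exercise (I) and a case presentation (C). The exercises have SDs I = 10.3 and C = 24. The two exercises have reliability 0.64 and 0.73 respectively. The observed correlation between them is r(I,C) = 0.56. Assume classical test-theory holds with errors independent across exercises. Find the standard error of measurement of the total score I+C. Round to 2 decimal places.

13.92

Var(total) = 682.09 + 276.864 = 958.954.
True-score variance = 488.378 + 276.864 = 765.242, so reliability = 0.7980.
Error variance = 958.954 − 765.242 = 193.712; SEM = √193.712 = 13.92.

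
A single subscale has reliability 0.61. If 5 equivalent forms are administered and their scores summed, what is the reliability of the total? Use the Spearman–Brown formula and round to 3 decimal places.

ρ_k = kρ / (1 + (k−1)ρ) = 5·0.61 / (1 + 4·0.61) = 3.050 / 3.440 = 0.887.

0.887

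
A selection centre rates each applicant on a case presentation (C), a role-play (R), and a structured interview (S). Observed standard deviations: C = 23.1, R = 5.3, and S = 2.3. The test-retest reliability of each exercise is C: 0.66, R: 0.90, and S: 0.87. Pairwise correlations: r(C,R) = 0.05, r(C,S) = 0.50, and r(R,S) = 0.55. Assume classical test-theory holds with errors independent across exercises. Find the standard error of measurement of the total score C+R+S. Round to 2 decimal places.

13.60

Var(total) = 566.99 + 78.782 = 645.772.
True-score variance = 382.066 + 78.782 = 460.848, so reliability = 0.7136.
Error variance = 645.772 − 460.848 = 184.924; SEM = √184.924 = 13.60.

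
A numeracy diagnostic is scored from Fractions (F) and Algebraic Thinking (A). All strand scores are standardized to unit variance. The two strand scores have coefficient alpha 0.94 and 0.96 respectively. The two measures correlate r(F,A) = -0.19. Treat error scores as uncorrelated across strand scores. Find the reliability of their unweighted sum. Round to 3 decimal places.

0.938

Var(F+A) = 2 + 2·[(-0.19)] = 2 − 0.38 = 1.62.
With uncorrelated errors the cross-covariances are all true-score covariance, so they carry over unchanged; only the diagonal terms shrink to ρᵢσᵢ².
True-score variance = [0.94 + 0.96] − 0.38 = 1.9 − 0.38 = 1.52.
Reliability = 1.52 / 1.62 = 0.938.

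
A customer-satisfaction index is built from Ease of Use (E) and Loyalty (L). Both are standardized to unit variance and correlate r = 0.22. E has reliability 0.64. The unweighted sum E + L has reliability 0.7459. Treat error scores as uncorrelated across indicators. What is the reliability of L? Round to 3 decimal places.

0.740

Var(E+L) = 2 + 2·0.22 = 2.440.
True-score variance = ρ_E + ρ_L + 2·0.22, so 0.7459 = (0.64 + ρ_L + 0.44) / 2.440.
ρ_L = 0.7459·2.440 − 0.64 − 0.44 = 0.740.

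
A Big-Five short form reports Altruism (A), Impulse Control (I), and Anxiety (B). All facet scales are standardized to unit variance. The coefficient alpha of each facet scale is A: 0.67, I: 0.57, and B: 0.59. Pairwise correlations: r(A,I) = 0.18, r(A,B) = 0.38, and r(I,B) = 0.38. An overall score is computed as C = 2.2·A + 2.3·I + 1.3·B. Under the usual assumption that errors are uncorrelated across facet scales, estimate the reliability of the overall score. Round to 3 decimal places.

0.748

Var(C) = 2.2² + 2.3² + 1.3² + 2·[5.06·0.18 + 2.86·0.38 + 2.99·0.38] = 11.82 + 6.2676 = 18.0876.
Because errors are independent across components, Cov(Tᵢ,Tⱼ) = Cov(Xᵢ,Xⱼ); the off-diagonal part of the true-score variance is the same as above.
True-score variance = [2.2²·0.67 + 2.3²·0.57 + 1.3²·0.59] + 6.2676 = 7.2552 + 6.2676 = 13.5228.
Reliability = 13.5228 / 18.0876 = 0.748.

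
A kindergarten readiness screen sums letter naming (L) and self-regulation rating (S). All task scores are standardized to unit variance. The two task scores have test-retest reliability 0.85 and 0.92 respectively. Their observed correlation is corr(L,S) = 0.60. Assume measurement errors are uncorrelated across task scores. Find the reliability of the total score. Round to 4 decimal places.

0.9281

Var(L+S) = 2 + 2·[0.60] = 2 + 1.2 = 3.2.
Because errors are independent across components, Cov(Tᵢ,Tⱼ) = Cov(Xᵢ,Xⱼ); the off-diagonal part of the true-score variance is the same as above.
True-score variance = [0.85 + 0.92] + 1.2 = 1.77 + 1.2 = 2.97.
Reliability = 2.97 / 3.2 = 0.9281.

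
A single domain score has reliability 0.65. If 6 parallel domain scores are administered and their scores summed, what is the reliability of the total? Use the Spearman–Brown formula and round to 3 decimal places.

0.918

ρ_k = kρ / (1 + (k−1)ρ) = 6·0.65 / (1 + 5·0.65) = 3.900 / 4.250 = 0.918.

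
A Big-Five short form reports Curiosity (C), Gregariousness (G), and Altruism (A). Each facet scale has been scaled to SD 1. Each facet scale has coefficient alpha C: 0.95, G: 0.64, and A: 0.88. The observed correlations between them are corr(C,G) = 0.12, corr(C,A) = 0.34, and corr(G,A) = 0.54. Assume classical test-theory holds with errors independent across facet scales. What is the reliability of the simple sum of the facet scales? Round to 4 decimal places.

Var(C+G+A) = 3 + 2·[0.12 + 0.34 + 0.54] = 3 + 2 = 5.
Under uncorrelated errors the observed covariances equal the true-score covariances, so only the own-variance terms attenuate.
True-score variance = [0.95 + 0.64 + 0.88] + 2 = 2.47 + 2 = 4.47.
Reliability = 4.47 / 5 = 0.8940.

0.8940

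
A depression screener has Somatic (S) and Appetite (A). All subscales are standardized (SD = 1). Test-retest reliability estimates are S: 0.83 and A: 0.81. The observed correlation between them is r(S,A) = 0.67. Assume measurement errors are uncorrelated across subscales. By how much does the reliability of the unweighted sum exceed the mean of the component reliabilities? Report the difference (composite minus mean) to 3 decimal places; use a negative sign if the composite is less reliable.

0.072

Var(sum) = 2 + 1.34 = 3.34; true-score variance = 1.64 + 1.34 = 2.98; composite reliability = 0.8922.
Mean component reliability = 0.8200.
Difference = 0.8922 − 0.8200 = 0.072.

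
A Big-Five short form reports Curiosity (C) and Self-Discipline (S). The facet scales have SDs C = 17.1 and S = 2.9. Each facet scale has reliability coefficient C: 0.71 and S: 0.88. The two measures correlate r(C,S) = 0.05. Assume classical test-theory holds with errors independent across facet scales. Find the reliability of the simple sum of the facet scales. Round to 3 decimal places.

Var(C+S) = 17.1² + 2.9² + 2·[17.1·2.9·0.05] = 300.82 + 4.959 = 305.779.
Under uncorrelated errors the observed covariances equal the true-score covariances, so only the own-variance terms attenuate.
True-score variance = [17.1²·0.71 + 2.9²·0.88] + 4.959 = 215.012 + 4.959 = 219.971.
Reliability = 219.971 / 305.779 = 0.719.

0.719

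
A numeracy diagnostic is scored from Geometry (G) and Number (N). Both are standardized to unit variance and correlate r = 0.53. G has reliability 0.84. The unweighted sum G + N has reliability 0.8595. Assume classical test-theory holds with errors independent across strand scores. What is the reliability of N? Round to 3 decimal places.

Var(G+N) = 2 + 2·0.53 = 3.060.
True-score variance = ρ_G + ρ_N + 2·0.53, so 0.8595 = (0.84 + ρ_N + 1.06) / 3.060.
ρ_N = 0.8595·3.060 − 0.84 − 1.06 = 0.730.

0.730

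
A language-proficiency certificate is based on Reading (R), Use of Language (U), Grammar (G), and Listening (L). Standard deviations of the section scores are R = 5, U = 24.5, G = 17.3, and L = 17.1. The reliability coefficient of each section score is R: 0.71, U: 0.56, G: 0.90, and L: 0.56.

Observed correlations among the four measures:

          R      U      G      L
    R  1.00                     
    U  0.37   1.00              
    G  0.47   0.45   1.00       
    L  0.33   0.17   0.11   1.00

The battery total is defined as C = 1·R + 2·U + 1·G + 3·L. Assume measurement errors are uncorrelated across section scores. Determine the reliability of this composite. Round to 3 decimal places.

Var(C) = 5² + 2²·24.5² + 17.3² + 3²·17.1² + 2·[2·5·24.5·0.37 + 5·17.3·0.47 + 3·5·17.1·0.33 + 2·24.5·17.3·0.45 + 6·24.5·17.1·0.17 + 3·17.3·17.1·0.11] = 5356.98 + 2244.74 = 7601.72.
With uncorrelated errors the cross-covariances are all true-score covariance, so they carry over unchanged; only the diagonal terms shrink to ρᵢσᵢ².
True-score variance = [5²·0.71 + 2²·24.5²·0.56 + 17.3²·0.90 + 3²·17.1²·0.56] + 2244.74 = 3105.42 + 2244.74 = 5350.15.
Reliability = 5350.15 / 7601.72 = 0.704.

0.704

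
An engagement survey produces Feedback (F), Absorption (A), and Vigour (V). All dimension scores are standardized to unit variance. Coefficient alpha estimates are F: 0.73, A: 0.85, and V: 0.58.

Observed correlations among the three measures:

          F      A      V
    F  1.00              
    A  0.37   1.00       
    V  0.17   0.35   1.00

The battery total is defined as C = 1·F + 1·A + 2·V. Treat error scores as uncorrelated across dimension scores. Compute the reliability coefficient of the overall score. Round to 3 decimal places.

Var(C) = 1 + 1 + 2² + 2·[0.37 + 2·0.17 + 2·0.35] = 6 + 2.82 = 8.82.
Under uncorrelated errors the observed covariances equal the true-score covariances, so only the own-variance terms attenuate.
True-score variance = [0.73 + 0.85 + 2²·0.58] + 2.82 = 3.9 + 2.82 = 6.72.
Reliability = 6.72 / 8.82 = 0.762.

0.762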